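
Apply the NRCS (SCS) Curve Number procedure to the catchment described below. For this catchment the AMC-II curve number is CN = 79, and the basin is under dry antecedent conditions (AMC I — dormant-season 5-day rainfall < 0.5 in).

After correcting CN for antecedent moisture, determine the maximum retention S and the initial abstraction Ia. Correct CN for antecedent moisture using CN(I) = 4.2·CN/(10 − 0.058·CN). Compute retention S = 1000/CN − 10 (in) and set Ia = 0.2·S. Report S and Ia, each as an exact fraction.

S = 500/79 in ≈ 6.329 in; Ia = 100/79 in ≈ 1.266 in

CN(I) from CN(II)=79: (4.2·79)/(10 − 0.058·79) = 7900/129 ≈ 61.240
S = 1000/(7900/129) − 10 = 500/79 in ≈ 6.329 in
Initial abstraction Ia = S/5 = (500/79)/5 = 100/79 ≈ 1.266 in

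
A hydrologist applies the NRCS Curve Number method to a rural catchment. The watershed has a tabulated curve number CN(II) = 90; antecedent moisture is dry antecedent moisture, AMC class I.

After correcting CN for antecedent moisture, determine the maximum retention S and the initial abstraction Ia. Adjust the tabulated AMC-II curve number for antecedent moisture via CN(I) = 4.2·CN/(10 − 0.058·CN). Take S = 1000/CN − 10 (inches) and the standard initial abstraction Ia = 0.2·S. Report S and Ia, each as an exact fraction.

Dry (AMC I): CN(I) = 4.2·90/(10 − 0.058·90) = 378/(239/50) = 18900/239 ≈ 79.079
Max retention: S = 1000/(18900/239) − 10 = 500/189 in (≈ 2.646 in)
Ia = 0.2S: 0.2·2.646 = 0.529 in (exactly 100/189)

S = 500/189 in ≈ 2.646 in; Ia = 100/189 in ≈ 0.529 in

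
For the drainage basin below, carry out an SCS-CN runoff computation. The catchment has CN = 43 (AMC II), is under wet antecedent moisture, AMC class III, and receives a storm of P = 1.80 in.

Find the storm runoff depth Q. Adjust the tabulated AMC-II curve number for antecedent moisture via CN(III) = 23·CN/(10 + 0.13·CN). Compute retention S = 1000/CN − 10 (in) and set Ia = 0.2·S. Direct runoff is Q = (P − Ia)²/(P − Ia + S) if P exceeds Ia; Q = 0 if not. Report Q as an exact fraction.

Adjust CN=43 to AMC III: 23·43/(10 + 0.13·43) → 989 ÷ (1559/100) = 98900/1559 ≈ 63.438
Retention S: 1000/CN − 10 with CN=63.438 → S = 5700/989 ≈ 5.763 in
Ia = 0.2S: 0.2·5.763 = 1.153 in (exactly 1140/989)
P − Ia = 1.800 − 1.153 = 3201/4945 ≈ 0.647 in (> 0, runoff occurs)
Runoff Q = (P−Ia)²/(P−Ia+S) = (0.647)²/(0.647+5.763) = 3415467/52253815 ≈ 0.065 in

Q = 3415467/52253815 in ≈ 0.065 in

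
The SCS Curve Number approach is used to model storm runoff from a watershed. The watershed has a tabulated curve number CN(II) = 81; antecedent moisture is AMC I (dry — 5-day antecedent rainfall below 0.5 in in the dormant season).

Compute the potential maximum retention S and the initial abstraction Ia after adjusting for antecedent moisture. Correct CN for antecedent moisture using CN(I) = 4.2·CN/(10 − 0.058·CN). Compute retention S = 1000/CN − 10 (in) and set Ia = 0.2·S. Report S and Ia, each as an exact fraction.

CN(I) from CN(II)=81: (4.2·81)/(10 − 0.058·81) = 170100/2651 ≈ 64.164
Retention S: 1000/CN − 10 with CN=64.164 → S = 9500/1701 ≈ 5.585 in
Ia = 0.2·(9500/1701) = 1900/1701 in ≈ 1.117 in

S = 9500/1701 in ≈ 5.585 in; Ia = 1900/1701 in ≈ 1.117 in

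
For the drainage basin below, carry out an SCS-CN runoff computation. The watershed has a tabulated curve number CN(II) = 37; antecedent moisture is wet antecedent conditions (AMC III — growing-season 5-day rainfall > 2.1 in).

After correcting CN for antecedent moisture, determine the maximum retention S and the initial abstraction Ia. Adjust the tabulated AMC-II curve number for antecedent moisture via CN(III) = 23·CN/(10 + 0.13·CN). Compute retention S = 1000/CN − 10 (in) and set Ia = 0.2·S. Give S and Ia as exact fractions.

S = 6300/851 in ≈ 7.403 in; Ia = 1260/851 in ≈ 1.481 in

CN(III) from CN(II)=37: (23·37)/(10 + 0.13·37) = 85100/1481 ≈ 57.461
Max retention: S = 1000/(85100/1481) − 10 = 6300/851 in (≈ 7.403 in)
Ia = 0.2S: 0.2·7.403 = 1.481 in (exactly 1260/851)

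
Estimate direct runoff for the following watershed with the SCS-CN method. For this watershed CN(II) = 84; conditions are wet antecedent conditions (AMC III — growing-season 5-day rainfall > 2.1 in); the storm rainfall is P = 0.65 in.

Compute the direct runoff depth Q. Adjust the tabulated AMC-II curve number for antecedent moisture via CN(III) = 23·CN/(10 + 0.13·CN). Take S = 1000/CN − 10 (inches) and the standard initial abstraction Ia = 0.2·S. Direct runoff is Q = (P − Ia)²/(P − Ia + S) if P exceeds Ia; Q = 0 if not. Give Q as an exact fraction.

Q = 21893041/122479140 in ≈ 0.179 in

Wet (AMC III): CN(III) = 23·84/(10 + 0.13·84) = 1932/(523/25) = 48300/523 ≈ 92.352
Max retention: S = 1000/(48300/523) − 10 = 400/483 in (≈ 0.828 in)
Initial abstraction Ia = S/5 = (400/483)/5 = 80/483 ≈ 0.166 in
Excess rainfall: 0.650 − 0.166 = 0.484 in; P > Ia so Q > 0
Q = (4679/9660)²/((4679/9660) + 400/483) = (21893041/93315600)/(12679/9660) = 21893041/122479140 in ≈ 0.179 in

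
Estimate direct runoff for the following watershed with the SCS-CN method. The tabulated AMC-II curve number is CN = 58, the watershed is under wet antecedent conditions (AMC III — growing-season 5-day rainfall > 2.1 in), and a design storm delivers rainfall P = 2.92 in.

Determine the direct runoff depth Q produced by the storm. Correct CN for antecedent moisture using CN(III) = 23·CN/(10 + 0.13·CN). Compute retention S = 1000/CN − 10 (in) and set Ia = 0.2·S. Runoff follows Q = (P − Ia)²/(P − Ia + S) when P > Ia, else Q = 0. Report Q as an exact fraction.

Q = 1458552481/1512272425 in ≈ 0.964 in

CN(III) from CN(II)=58: (23·58)/(10 + 0.13·58) = 66700/877 ≈ 76.055
Max retention: S = 1000/(66700/877) − 10 = 2100/667 in (≈ 3.148 in)
Ia = 0.2·(2100/667) = 420/667 in ≈ 0.630 in
P − Ia = 2.920 − 0.630 = 38191/16675 ≈ 2.290 in (> 0, runoff occurs)
Q = (38191/16675)²/((38191/16675) + 2100/667) = (1458552481/278055625)/(90691/16675) = 1458552481/1512272425 in ≈ 0.964 in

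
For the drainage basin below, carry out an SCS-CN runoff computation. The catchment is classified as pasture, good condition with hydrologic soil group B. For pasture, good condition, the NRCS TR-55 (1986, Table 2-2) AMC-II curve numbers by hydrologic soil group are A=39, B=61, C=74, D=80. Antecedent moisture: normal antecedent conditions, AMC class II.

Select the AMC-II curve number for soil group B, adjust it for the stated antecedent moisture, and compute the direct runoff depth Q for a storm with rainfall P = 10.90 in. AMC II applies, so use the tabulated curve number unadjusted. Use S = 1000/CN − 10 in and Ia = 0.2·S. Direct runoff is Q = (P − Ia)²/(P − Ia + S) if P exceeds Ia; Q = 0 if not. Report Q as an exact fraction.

NRCS table: pasture, good condition, soil group B → CN(II) = 61
CN(II) = 61; AMC II needs no correction.
Max retention: S = 1000/61 − 10 = 390/61 in (≈ 6.393 in)
Ia = 0.2S: 0.2·6.393 = 1.279 in (exactly 78/61)
Excess rainfall: 10.900 − 1.279 = 9.621 in; P > Ia so Q > 0
Q: (5869/610)² ÷ (9769/610) = 34445161/5959090 in (≈ 5.780 in)

Q = 34445161/5959090 in ≈ 5.780 in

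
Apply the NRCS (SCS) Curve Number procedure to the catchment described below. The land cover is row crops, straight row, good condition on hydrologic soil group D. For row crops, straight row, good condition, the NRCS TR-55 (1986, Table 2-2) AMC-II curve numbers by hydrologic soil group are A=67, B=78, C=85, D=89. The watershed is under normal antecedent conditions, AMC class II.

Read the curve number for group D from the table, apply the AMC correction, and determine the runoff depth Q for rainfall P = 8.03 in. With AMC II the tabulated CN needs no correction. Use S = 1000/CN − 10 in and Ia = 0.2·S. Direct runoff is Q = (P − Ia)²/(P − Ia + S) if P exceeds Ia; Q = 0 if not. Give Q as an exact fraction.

Q = 436174299/64943300 in ≈ 6.716 in

NRCS table: row crops, straight row, good condition, soil group D → CN(II) = 89
AMC II — tabulated CN = 89 applies directly.
S = 1000/89 − 10 = 110/89 in ≈ 1.236 in
Ia = 0.2S: 0.2·1.236 = 0.247 in (exactly 22/89)
Since P=8.030 > Ia=0.247: effective rainfall P−Ia = 69267/8900 in
Q: (69267/8900)² ÷ (80267/8900) = 436174299/64943300 in (≈ 6.716 in)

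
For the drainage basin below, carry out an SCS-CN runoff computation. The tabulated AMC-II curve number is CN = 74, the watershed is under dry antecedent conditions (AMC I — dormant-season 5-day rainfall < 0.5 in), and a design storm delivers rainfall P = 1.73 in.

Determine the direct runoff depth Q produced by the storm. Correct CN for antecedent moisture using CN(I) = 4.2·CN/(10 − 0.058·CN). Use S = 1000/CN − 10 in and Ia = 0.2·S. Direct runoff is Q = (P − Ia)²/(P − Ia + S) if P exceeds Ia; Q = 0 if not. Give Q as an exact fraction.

Q = 19545241/50848511700 in ≈ 0.000 in

CN(I) from CN(II)=74: (4.2·74)/(10 − 0.058·74) = 77700/1427 ≈ 54.450
S = 1000/(77700/1427) − 10 = 6500/777 in ≈ 8.366 in
Ia = 0.2S: 0.2·8.366 = 1.673 in (exactly 1300/777)
Since P=1.730 > Ia=1.673: effective rainfall P−Ia = 4421/77700 in
Q = (4421/77700)²/((4421/77700) + 6500/777) = (19545241/6037290000)/(654421/77700) = 19545241/50848511700 in ≈ 0.000 in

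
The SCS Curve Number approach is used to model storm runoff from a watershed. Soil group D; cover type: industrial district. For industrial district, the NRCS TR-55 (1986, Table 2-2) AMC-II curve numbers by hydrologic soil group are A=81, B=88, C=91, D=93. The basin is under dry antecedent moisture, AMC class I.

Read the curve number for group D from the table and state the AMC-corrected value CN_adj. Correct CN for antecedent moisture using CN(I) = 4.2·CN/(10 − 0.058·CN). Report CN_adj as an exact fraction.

NRCS table: industrial district, soil group D → CN(II) = 93
CN(I) from CN(II)=93: (4.2·93)/(10 − 0.058·93) = 27900/329 ≈ 84.802

CN_adj = 27900/329 ≈ 84.802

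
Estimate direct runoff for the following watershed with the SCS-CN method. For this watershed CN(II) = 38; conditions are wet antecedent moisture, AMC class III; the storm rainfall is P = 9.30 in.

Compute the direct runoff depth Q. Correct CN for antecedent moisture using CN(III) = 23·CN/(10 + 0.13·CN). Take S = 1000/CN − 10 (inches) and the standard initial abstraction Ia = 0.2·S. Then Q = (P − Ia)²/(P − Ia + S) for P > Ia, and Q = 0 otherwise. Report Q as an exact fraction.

Q = 38263951/9225070 in ≈ 4.148 in

Adjust CN=38 to AMC III: 23·38/(10 + 0.13·38) → 874 ÷ (747/50) = 43700/747 ≈ 58.501
S = 1000/(43700/747) − 10 = 3100/437 in ≈ 7.094 in
Initial abstraction Ia = S/5 = (3100/437)/5 = 620/437 ≈ 1.419 in
P − Ia = 9.300 − 1.419 = 34441/4370 ≈ 7.881 in (> 0, runoff occurs)
Runoff Q = (P−Ia)²/(P−Ia+S) = (7.881)²/(7.881+7.094) = 38263951/9225070 ≈ 4.148 in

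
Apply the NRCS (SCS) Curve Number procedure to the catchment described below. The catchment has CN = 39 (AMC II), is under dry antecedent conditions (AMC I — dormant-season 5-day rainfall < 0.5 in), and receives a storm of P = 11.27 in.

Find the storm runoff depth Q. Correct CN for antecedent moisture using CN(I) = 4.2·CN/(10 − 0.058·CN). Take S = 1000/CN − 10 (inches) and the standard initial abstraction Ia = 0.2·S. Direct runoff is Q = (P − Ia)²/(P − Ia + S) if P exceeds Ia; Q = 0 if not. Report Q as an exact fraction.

Q = 97977138169/275430764700 in ≈ 0.356 in

Adjust CN=39 to AMC I: 4.2·39/(10 − 0.058·39) → (819/5) ÷ (3869/500) = 81900/3869 ≈ 21.168
S = 1000/(81900/3869) − 10 = 30500/819 in ≈ 37.241 in
Initial abstraction Ia = S/5 = (30500/819)/5 = 6100/819 ≈ 7.448 in
Since P=11.270 > Ia=7.448: effective rainfall P−Ia = 313013/81900 in
Q: (313013/81900)² ÷ (3363013/81900) = 97977138169/275430764700 in (≈ 0.356 in)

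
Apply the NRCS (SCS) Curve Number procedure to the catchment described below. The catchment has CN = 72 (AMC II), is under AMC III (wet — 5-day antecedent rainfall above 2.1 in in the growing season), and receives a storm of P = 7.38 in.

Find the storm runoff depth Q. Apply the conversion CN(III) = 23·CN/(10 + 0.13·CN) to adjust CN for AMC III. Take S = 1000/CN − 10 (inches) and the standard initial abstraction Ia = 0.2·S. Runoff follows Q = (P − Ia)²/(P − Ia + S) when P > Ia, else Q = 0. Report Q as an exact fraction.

CN(III) from CN(II)=72: (23·72)/(10 + 0.13·72) = 10350/121 ≈ 85.537
S = 1000/(10350/121) − 10 = 350/207 in ≈ 1.691 in
Ia = 0.2·(350/207) = 70/207 in ≈ 0.338 in
P − Ia = 7.380 − 0.338 = 72883/10350 ≈ 7.042 in (> 0, runoff occurs)
Q = (72883/10350)²/((72883/10350) + 350/207) = (5311931689/107122500)/(90383/10350) = 5311931689/935464050 in ≈ 5.678 in

Q = 5311931689/935464050 in ≈ 5.678 in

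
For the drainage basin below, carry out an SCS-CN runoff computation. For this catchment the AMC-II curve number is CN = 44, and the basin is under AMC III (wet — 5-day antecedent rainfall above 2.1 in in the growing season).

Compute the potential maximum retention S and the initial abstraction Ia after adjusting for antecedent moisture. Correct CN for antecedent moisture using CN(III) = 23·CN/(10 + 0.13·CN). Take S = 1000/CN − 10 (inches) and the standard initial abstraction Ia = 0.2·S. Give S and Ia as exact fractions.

Adjust CN=44 to AMC III: 23·44/(10 + 0.13·44) → 1012 ÷ (393/25) = 25300/393 ≈ 64.377
Retention S: 1000/CN − 10 with CN=64.377 → S = 1400/253 ≈ 5.534 in
Initial abstraction Ia = S/5 = (1400/253)/5 = 280/253 ≈ 1.107 in

S = 1400/253 in ≈ 5.534 in; Ia = 280/253 in ≈ 1.107 in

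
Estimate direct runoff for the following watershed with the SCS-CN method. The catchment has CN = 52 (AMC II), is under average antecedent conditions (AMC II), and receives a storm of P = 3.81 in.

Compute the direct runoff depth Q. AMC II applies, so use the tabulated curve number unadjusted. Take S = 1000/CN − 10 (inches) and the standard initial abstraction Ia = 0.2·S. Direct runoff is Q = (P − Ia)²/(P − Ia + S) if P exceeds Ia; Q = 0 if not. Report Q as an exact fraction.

Q = 724201/2102100 in ≈ 0.345 in

CN(II) = 52; AMC II needs no correction.
Max retention: S = 1000/52 − 10 = 120/13 in (≈ 9.231 in)
Initial abstraction Ia = S/5 = (120/13)/5 = 24/13 ≈ 1.846 in
Since P=3.810 > Ia=1.846: effective rainfall P−Ia = 2553/1300 in
Q: (2553/1300)² ÷ (14553/1300) = 724201/2102100 in (≈ 0.345 in)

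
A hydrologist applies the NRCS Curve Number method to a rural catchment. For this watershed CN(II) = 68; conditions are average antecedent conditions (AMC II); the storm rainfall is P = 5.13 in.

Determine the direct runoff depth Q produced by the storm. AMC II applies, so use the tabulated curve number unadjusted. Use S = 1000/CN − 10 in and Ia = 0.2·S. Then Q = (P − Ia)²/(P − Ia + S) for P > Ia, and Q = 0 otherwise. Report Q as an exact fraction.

Q = 50708641/25705700 in ≈ 1.973 in

CN(II) = 68; AMC II needs no correction.
Max retention: S = 1000/68 − 10 = 80/17 in (≈ 4.706 in)
Initial abstraction Ia = S/5 = (80/17)/5 = 16/17 ≈ 0.941 in
P − Ia = 5.130 − 0.941 = 7121/1700 ≈ 4.189 in (> 0, runoff occurs)
Q = (7121/1700)²/((7121/1700) + 80/17) = (50708641/2890000)/(15121/1700) = 50708641/25705700 in ≈ 1.973 in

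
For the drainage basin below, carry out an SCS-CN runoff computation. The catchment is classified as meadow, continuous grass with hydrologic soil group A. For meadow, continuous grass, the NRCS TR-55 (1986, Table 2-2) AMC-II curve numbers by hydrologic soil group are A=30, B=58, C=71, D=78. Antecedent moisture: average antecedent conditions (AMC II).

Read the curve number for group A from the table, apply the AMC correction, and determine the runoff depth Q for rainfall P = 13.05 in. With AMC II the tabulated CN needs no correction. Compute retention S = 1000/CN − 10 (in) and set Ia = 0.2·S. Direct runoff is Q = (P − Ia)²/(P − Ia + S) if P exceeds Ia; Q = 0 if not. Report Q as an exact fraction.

Q = 253009/114180 in ≈ 2.216 in

NRCS table: meadow, continuous grass, soil group A → CN(II) = 30
CN(II) = 30; AMC II needs no correction.
Max retention: S = 1000/30 − 10 = 70/3 in (≈ 23.333 in)
Ia = 0.2S: 0.2·23.333 = 4.667 in (exactly 14/3)
P − Ia = 13.050 − 4.667 = 503/60 ≈ 8.383 in (> 0, runoff occurs)
Runoff Q = (P−Ia)²/(P−Ia+S) = (8.383)²/(8.383+23.333) = 253009/114180 ≈ 2.216 in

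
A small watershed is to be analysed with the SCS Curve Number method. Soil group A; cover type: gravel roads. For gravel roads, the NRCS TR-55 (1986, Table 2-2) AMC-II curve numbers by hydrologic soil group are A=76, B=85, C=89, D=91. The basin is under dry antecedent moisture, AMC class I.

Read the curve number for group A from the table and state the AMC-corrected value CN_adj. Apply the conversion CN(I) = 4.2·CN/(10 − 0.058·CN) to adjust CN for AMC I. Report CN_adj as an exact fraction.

CN_adj = 13300/233 ≈ 57.082

NRCS table: gravel roads, soil group A → CN(II) = 76
CN(I) from CN(II)=76: (4.2·76)/(10 − 0.058·76) = 13300/233 ≈ 57.082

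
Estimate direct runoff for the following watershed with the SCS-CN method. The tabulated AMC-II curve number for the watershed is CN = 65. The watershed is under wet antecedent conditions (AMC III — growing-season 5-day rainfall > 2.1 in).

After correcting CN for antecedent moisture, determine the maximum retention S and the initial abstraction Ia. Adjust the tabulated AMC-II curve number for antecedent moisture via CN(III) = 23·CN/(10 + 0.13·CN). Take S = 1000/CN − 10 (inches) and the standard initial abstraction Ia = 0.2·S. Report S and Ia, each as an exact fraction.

Wet (AMC III): CN(III) = 23·65/(10 + 0.13·65) = 1495/(369/20) = 29900/369 ≈ 81.030
Retention S: 1000/CN − 10 with CN=81.030 → S = 700/299 ≈ 2.341 in
Ia = 0.2·(700/299) = 140/299 in ≈ 0.468 in

S = 700/299 in ≈ 2.341 in; Ia = 140/299 in ≈ 0.468 in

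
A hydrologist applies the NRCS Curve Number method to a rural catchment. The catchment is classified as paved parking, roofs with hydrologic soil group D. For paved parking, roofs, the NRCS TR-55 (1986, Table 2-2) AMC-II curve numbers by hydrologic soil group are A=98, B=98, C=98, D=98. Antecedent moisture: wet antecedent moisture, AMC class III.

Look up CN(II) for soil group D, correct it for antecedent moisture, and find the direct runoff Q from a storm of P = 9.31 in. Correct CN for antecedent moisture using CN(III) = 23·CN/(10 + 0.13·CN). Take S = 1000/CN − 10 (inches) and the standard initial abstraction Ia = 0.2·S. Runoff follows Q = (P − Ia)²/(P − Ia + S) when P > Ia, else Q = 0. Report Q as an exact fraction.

NRCS table: paved parking, roofs, soil group D → CN(II) = 98
Adjust CN=98 to AMC III: 23·98/(10 + 0.13·98) → 2254 ÷ (1137/50) = 112700/1137 ≈ 99.120
Max retention: S = 1000/(112700/1137) − 10 = 100/1127 in (≈ 0.089 in)
Ia = 0.2S: 0.2·0.089 = 0.018 in (exactly 20/1127)
P − Ia = 9.310 − 0.018 = 1047237/112700 ≈ 9.292 in (> 0, runoff occurs)
Runoff Q = (P−Ia)²/(P−Ia+S) = (9.292)²/(9.292+0.089) = 1096705334169/119150609900 ≈ 9.204 in

Q = 1096705334169/119150609900 in ≈ 9.204 in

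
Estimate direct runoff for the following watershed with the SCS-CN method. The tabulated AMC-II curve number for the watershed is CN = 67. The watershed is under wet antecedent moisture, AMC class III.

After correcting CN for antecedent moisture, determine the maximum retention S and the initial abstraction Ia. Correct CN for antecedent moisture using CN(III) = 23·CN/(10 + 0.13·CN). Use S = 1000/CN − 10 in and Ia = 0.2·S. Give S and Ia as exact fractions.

CN(III) from CN(II)=67: (23·67)/(10 + 0.13·67) = 154100/1871 ≈ 82.362
S = 1000/(154100/1871) − 10 = 3300/1541 in ≈ 2.141 in
Initial abstraction Ia = S/5 = (3300/1541)/5 = 660/1541 ≈ 0.428 in

S = 3300/1541 in ≈ 2.141 in; Ia = 660/1541 in ≈ 0.428 in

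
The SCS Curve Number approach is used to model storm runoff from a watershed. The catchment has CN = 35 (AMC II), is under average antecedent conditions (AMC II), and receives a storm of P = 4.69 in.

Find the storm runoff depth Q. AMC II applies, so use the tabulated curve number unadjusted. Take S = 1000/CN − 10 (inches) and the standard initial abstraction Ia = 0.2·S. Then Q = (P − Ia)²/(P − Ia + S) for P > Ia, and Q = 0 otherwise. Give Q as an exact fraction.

Q = 466489/9578100 in ≈ 0.049 in

AMC II — tabulated CN = 35 applies directly.
Retention S: 1000/CN − 10 with CN=35.000 → S = 130/7 ≈ 18.571 in
Initial abstraction Ia = S/5 = (130/7)/5 = 26/7 ≈ 3.714 in
P − Ia = 4.690 − 3.714 = 683/700 ≈ 0.976 in (> 0, runoff occurs)
Runoff Q = (P−Ia)²/(P−Ia+S) = (0.976)²/(0.976+18.571) = 466489/9578100 ≈ 0.049 in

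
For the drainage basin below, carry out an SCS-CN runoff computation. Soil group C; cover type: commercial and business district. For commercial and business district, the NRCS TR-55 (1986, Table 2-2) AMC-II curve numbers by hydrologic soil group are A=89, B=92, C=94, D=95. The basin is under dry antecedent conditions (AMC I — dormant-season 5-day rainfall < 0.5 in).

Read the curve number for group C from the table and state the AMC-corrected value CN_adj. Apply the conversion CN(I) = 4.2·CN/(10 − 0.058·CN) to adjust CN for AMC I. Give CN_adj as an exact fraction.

NRCS table: commercial and business district, soil group C → CN(II) = 94
CN(I) from CN(II)=94: (4.2·94)/(10 − 0.058·94) = 32900/379 ≈ 86.807

CN_adj = 32900/379 ≈ 86.807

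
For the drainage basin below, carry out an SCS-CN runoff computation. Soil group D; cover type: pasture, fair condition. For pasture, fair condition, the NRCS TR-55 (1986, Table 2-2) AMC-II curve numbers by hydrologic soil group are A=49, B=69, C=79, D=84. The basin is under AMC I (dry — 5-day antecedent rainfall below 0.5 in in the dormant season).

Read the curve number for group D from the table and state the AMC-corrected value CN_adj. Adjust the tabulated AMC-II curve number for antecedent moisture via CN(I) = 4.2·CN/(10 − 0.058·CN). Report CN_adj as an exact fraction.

NRCS table: pasture, fair condition, soil group D → CN(II) = 84
CN(I) from CN(II)=84: (4.2·84)/(10 − 0.058·84) = 44100/641 ≈ 68.799

CN_adj = 44100/641 ≈ 68.799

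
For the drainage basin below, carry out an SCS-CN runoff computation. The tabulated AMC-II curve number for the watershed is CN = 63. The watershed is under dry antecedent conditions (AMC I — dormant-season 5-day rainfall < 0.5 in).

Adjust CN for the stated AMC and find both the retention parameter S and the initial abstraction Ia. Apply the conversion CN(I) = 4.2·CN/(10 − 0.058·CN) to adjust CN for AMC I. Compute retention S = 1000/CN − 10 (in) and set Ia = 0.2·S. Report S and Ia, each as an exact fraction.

S = 18500/1323 in ≈ 13.983 in; Ia = 3700/1323 in ≈ 2.797 in

Adjust CN=63 to AMC I: 4.2·63/(10 − 0.058·63) → (1323/5) ÷ (3173/500) = 132300/3173 ≈ 41.696
S = 1000/(132300/3173) − 10 = 18500/1323 in ≈ 13.983 in
Initial abstraction Ia = S/5 = (18500/1323)/5 = 3700/1323 ≈ 2.797 in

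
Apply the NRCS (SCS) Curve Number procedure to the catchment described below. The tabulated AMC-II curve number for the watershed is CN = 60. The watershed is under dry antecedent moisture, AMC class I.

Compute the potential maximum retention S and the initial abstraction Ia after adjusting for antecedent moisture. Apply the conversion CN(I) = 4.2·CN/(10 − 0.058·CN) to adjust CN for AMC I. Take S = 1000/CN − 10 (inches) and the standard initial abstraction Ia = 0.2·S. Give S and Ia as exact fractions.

Dry (AMC I): CN(I) = 4.2·60/(10 − 0.058·60) = 252/(163/25) = 6300/163 ≈ 38.650
Max retention: S = 1000/(6300/163) − 10 = 1000/63 in (≈ 15.873 in)
Ia = 0.2S: 0.2·15.873 = 3.175 in (exactly 200/63)

S = 1000/63 in ≈ 15.873 in; Ia = 200/63 in ≈ 3.175 in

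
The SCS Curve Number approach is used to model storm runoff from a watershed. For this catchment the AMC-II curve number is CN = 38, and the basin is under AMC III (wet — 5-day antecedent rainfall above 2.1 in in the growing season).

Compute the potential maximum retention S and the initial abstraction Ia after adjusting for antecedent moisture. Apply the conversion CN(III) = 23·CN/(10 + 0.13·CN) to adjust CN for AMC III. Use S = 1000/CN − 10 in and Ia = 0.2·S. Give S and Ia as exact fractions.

S = 3100/437 in ≈ 7.094 in; Ia = 620/437 in ≈ 1.419 in

Adjust CN=38 to AMC III: 23·38/(10 + 0.13·38) → 874 ÷ (747/50) = 43700/747 ≈ 58.501
Retention S: 1000/CN − 10 with CN=58.501 → S = 3100/437 ≈ 7.094 in
Ia = 0.2S: 0.2·7.094 = 1.419 in (exactly 620/437)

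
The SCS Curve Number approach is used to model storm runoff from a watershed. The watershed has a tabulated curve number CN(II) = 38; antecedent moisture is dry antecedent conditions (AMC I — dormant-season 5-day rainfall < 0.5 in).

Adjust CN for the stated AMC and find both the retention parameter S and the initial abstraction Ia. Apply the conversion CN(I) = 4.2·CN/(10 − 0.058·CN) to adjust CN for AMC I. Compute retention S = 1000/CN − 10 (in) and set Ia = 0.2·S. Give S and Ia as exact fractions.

Adjust CN=38 to AMC I: 4.2·38/(10 − 0.058·38) → (798/5) ÷ (1949/250) = 39900/1949 ≈ 20.472
Max retention: S = 1000/(39900/1949) − 10 = 15500/399 in (≈ 38.847 in)
Initial abstraction Ia = S/5 = (15500/399)/5 = 3100/399 ≈ 7.769 in

S = 15500/399 in ≈ 38.847 in; Ia = 3100/399 in ≈ 7.769 in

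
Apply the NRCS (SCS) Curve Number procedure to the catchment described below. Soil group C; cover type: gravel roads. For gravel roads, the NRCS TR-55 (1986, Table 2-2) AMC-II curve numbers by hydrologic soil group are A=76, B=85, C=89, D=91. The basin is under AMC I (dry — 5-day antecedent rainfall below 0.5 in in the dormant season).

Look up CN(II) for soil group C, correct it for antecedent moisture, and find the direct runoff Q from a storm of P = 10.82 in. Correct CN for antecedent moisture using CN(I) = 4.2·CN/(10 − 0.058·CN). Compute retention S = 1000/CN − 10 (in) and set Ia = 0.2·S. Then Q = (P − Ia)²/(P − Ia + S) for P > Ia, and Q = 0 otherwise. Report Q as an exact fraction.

Q = 914182664641/115049005050 in ≈ 7.946 in

NRCS table: gravel roads, soil group C → CN(II) = 89
Dry (AMC I): CN(I) = 4.2·89/(10 − 0.058·89) = (1869/5)/(2419/500) = 186900/2419 ≈ 77.263
S = 1000/(186900/2419) − 10 = 5500/1869 in ≈ 2.943 in
Initial abstraction Ia = S/5 = (5500/1869)/5 = 1100/1869 ≈ 0.589 in
P − Ia = 10.820 − 0.589 = 956129/93450 ≈ 10.231 in (> 0, runoff occurs)
Runoff Q = (P−Ia)²/(P−Ia+S) = (10.231)²/(10.231+2.943) = 914182664641/115049005050 ≈ 7.946 in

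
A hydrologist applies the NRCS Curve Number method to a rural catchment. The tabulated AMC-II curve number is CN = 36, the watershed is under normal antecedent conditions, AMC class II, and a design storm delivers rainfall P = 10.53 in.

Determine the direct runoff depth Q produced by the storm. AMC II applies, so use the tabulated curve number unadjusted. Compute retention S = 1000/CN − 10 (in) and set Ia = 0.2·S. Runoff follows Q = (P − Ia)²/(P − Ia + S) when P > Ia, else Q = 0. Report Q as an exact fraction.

Q = 39400729/20049300 in ≈ 1.965 in

Average conditions: CN = 36 (no AMC adjustment).
Retention S: 1000/CN − 10 with CN=36.000 → S = 160/9 ≈ 17.778 in
Ia = 0.2·(160/9) = 32/9 in ≈ 3.556 in
Since P=10.530 > Ia=3.556: effective rainfall P−Ia = 6277/900 in
Q: (6277/900)² ÷ (22277/900) = 39400729/20049300 in (≈ 1.965 in)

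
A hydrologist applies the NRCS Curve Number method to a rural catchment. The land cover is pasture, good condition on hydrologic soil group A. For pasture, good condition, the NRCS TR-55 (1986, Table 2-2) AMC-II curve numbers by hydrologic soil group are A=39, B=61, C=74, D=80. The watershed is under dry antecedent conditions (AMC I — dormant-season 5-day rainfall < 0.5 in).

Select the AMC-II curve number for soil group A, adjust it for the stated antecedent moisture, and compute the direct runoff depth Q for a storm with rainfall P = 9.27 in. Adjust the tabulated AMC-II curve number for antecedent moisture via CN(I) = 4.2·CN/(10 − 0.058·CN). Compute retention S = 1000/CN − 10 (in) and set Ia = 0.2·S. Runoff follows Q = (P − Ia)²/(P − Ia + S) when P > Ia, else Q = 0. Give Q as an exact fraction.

Q = 22264519369/262015544700 in ≈ 0.085 in

NRCS table: pasture, good condition, soil group A → CN(II) = 39
Dry (AMC I): CN(I) = 4.2·39/(10 − 0.058·39) = (819/5)/(3869/500) = 81900/3869 ≈ 21.168
Max retention: S = 1000/(81900/3869) − 10 = 30500/819 in (≈ 37.241 in)
Ia = 0.2S: 0.2·37.241 = 7.448 in (exactly 6100/819)
Excess rainfall: 9.270 − 7.448 = 1.822 in; P > Ia so Q > 0
Runoff Q = (P−Ia)²/(P−Ia+S) = (1.822)²/(1.822+37.241) = 22264519369/262015544700 ≈ 0.085 in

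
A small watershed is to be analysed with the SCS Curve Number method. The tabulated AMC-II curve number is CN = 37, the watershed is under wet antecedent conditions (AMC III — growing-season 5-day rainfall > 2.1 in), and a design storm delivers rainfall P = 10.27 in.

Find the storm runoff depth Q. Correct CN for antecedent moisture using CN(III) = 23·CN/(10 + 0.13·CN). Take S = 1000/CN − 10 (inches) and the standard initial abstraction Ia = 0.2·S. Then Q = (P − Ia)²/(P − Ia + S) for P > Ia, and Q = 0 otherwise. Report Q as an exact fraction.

Wet (AMC III): CN(III) = 23·37/(10 + 0.13·37) = 851/(1481/100) = 85100/1481 ≈ 57.461
Retention S: 1000/CN − 10 with CN=57.461 → S = 6300/851 ≈ 7.403 in
Ia = 0.2·(6300/851) = 1260/851 in ≈ 1.481 in
P − Ia = 10.270 − 1.481 = 747977/85100 ≈ 8.789 in (> 0, runoff occurs)
Q = (747977/85100)²/((747977/85100) + 6300/851) = (559469592529/7242010000)/(1377977/85100) = 559469592529/117265842700 in ≈ 4.771 in

Q = 559469592529/117265842700 in ≈ 4.771 in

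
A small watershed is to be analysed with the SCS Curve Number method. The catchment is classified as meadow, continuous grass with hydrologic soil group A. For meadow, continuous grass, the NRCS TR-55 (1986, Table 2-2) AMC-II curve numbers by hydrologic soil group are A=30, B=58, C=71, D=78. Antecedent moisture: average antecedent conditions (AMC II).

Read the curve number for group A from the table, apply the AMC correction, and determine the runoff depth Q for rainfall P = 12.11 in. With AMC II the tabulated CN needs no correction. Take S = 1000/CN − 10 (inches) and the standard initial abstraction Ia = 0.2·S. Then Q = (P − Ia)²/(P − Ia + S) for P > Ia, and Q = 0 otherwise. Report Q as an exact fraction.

NRCS table: meadow, continuous grass, soil group A → CN(II) = 30
AMC II — tabulated CN = 30 applies directly.
S = 1000/30 − 10 = 70/3 in ≈ 23.333 in
Initial abstraction Ia = S/5 = (70/3)/5 = 14/3 ≈ 4.667 in
P − Ia = 12.110 − 4.667 = 2233/300 ≈ 7.443 in (> 0, runoff occurs)
Q = (2233/300)²/((2233/300) + 70/3) = (4986289/90000)/(9233/300) = 712327/395700 in ≈ 1.800 in

Q = 712327/395700 in ≈ 1.800 in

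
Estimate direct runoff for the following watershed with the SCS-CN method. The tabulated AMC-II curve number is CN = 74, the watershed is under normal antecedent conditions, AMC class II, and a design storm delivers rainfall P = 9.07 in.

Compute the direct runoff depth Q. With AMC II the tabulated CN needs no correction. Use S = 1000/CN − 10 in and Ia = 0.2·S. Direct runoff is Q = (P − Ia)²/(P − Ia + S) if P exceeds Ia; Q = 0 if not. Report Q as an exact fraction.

Q = 958459681/162648300 in ≈ 5.893 in

Average conditions: CN = 74 (no AMC adjustment).
Retention S: 1000/CN − 10 with CN=74.000 → S = 130/37 ≈ 3.514 in
Initial abstraction Ia = S/5 = (130/37)/5 = 26/37 ≈ 0.703 in
Since P=9.070 > Ia=0.703: effective rainfall P−Ia = 30959/3700 in
Q: (30959/3700)² ÷ (43959/3700) = 958459681/162648300 in (≈ 5.893 in)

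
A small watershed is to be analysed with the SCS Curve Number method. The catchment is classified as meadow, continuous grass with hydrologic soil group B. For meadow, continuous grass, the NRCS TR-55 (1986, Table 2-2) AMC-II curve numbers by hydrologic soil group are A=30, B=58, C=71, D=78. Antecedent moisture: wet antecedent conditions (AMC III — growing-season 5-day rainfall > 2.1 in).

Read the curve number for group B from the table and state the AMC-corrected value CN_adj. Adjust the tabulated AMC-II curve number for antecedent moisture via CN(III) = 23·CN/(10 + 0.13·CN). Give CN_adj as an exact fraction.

NRCS table: meadow, continuous grass, soil group B → CN(II) = 58
Adjust CN=58 to AMC III: 23·58/(10 + 0.13·58) → 1334 ÷ (877/50) = 66700/877 ≈ 76.055

CN_adj = 66700/877 ≈ 76.055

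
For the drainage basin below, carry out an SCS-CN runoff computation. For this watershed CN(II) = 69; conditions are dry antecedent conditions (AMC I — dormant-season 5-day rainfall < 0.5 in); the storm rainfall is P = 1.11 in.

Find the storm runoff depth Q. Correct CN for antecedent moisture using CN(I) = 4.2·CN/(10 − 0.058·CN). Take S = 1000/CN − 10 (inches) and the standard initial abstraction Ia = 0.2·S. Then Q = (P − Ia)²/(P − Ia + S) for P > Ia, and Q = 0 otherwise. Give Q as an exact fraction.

Q = 0 in ≈ 0.000 in

Adjust CN=69 to AMC I: 4.2·69/(10 − 0.058·69) → (1449/5) ÷ (2999/500) = 144900/2999 ≈ 48.316
Retention S: 1000/CN − 10 with CN=48.316 → S = 15500/1449 ≈ 10.697 in
Ia = 0.2S: 0.2·10.697 = 2.139 in (exactly 3100/1449)
P = 1.110 ≤ Ia = 2.139 in: entire storm abstracted, Q = 0.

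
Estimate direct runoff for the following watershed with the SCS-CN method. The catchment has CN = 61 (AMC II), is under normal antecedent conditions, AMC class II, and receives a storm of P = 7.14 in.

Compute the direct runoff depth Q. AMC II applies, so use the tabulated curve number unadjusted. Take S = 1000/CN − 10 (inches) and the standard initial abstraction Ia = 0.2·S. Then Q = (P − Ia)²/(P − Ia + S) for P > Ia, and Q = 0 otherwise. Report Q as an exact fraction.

CN(II) = 61; AMC II needs no correction.
S = 1000/61 − 10 = 390/61 in ≈ 6.393 in
Ia = 0.2·(390/61) = 78/61 in ≈ 1.279 in
Since P=7.140 > Ia=1.279: effective rainfall P−Ia = 17877/3050 in
Q = (17877/3050)²/((17877/3050) + 390/61) = (319587129/9302500)/(37377/3050) = 35509681/12666650 in ≈ 2.803 in

Q = 35509681/12666650 in ≈ 2.803 in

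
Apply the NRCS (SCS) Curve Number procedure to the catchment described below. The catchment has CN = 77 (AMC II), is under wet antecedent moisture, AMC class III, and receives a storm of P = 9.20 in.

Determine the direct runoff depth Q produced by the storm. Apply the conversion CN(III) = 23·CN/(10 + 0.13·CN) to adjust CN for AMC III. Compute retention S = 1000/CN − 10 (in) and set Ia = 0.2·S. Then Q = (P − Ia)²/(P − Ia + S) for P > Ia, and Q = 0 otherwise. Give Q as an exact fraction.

Q = 5923682/758835 in ≈ 7.806 in

Wet (AMC III): CN(III) = 23·77/(10 + 0.13·77) = 1771/(2001/100) = 7700/87 ≈ 88.506
Max retention: S = 1000/(7700/87) − 10 = 100/77 in (≈ 1.299 in)
Ia = 0.2·(100/77) = 20/77 in ≈ 0.260 in
P − Ia = 9.200 − 0.260 = 3442/385 ≈ 8.940 in (> 0, runoff occurs)
Q = (3442/385)²/((3442/385) + 100/77) = (11847364/148225)/(3942/385) = 5923682/758835 in ≈ 7.806 in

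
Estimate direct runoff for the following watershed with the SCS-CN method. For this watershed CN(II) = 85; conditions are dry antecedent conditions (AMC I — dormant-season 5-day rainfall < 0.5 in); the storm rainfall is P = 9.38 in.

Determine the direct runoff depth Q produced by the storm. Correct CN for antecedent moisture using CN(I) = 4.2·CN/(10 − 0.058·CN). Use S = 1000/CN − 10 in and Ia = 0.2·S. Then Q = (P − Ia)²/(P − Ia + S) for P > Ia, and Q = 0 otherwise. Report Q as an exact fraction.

Dry (AMC I): CN(I) = 4.2·85/(10 − 0.058·85) = 357/(507/100) = 11900/169 ≈ 70.414
Retention S: 1000/CN − 10 with CN=70.414 → S = 500/119 ≈ 4.202 in
Initial abstraction Ia = S/5 = (500/119)/5 = 100/119 ≈ 0.840 in
Since P=9.380 > Ia=0.840: effective rainfall P−Ia = 50811/5950 in
Q = (50811/5950)²/((50811/5950) + 500/119) = (2581757721/35402500)/(75811/5950) = 2581757721/451075450 in ≈ 5.724 in

Q = 2581757721/451075450 in ≈ 5.724 in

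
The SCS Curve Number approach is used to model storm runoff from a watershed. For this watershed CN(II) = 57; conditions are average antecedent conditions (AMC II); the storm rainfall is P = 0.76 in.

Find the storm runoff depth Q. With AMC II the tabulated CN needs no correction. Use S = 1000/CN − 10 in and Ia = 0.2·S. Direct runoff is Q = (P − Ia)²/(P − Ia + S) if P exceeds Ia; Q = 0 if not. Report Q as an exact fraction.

Q = 0 in ≈ 0.000 in

AMC II — tabulated CN = 57 applies directly.
Retention S: 1000/CN − 10 with CN=57.000 → S = 430/57 ≈ 7.544 in
Ia = 0.2S: 0.2·7.544 = 1.509 in (exactly 86/57)
P = 0.760 ≤ Ia = 1.509 in: entire storm abstracted, Q = 0.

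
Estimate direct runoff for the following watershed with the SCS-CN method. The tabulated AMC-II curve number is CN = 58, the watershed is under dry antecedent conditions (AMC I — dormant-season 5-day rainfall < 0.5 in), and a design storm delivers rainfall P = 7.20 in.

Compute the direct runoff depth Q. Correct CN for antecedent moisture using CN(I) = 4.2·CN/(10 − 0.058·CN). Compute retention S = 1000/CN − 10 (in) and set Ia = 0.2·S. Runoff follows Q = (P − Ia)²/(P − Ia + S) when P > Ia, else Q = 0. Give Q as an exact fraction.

Dry (AMC I): CN(I) = 4.2·58/(10 − 0.058·58) = (1218/5)/(1659/250) = 2900/79 ≈ 36.709
S = 1000/(2900/79) − 10 = 500/29 in ≈ 17.241 in
Ia = 0.2·(500/29) = 100/29 in ≈ 3.448 in
P − Ia = 7.200 − 3.448 = 544/145 ≈ 3.752 in (> 0, runoff occurs)
Runoff Q = (P−Ia)²/(P−Ia+S) = (3.752)²/(3.752+17.241) = 73984/110345 ≈ 0.670 in

Q = 73984/110345 in ≈ 0.670 in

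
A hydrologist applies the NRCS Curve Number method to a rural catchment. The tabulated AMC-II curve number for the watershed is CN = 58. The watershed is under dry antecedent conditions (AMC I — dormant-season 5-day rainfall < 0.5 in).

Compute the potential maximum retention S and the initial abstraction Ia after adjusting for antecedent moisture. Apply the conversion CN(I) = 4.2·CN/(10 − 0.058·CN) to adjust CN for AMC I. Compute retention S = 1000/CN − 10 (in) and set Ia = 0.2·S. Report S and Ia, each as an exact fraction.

S = 500/29 in ≈ 17.241 in; Ia = 100/29 in ≈ 3.448 in

CN(I) from CN(II)=58: (4.2·58)/(10 − 0.058·58) = 2900/79 ≈ 36.709
Max retention: S = 1000/(2900/79) − 10 = 500/29 in (≈ 17.241 in)
Ia = 0.2S: 0.2·17.241 = 3.448 in (exactly 100/29)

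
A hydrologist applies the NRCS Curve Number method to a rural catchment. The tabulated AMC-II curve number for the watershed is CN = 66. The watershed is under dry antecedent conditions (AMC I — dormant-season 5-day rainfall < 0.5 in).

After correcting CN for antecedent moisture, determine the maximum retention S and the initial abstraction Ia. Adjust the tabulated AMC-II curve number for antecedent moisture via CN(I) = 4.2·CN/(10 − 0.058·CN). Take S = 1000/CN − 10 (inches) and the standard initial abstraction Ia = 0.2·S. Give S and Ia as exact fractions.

Adjust CN=66 to AMC I: 4.2·66/(10 − 0.058·66) → (1386/5) ÷ (1543/250) = 69300/1543 ≈ 44.913
Max retention: S = 1000/(69300/1543) − 10 = 8500/693 in (≈ 12.266 in)
Initial abstraction Ia = S/5 = (8500/693)/5 = 1700/693 ≈ 2.453 in

S = 8500/693 in ≈ 12.266 in; Ia = 1700/693 in ≈ 2.453 in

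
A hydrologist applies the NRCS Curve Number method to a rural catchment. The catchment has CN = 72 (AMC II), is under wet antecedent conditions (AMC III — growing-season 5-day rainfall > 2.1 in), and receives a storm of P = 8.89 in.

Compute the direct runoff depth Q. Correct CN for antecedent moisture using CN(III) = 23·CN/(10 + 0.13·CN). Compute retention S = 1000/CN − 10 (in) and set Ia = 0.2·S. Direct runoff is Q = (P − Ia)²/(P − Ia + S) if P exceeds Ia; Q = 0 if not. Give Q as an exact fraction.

Q = 639533521/89568900 in ≈ 7.140 in

Adjust CN=72 to AMC III: 23·72/(10 + 0.13·72) → 1656 ÷ (484/25) = 10350/121 ≈ 85.537
S = 1000/(10350/121) − 10 = 350/207 in ≈ 1.691 in
Ia = 0.2S: 0.2·1.691 = 0.338 in (exactly 70/207)
P − Ia = 8.890 − 0.338 = 177023/20700 ≈ 8.552 in (> 0, runoff occurs)
Runoff Q = (P−Ia)²/(P−Ia+S) = (8.552)²/(8.552+1.691) = 639533521/89568900 ≈ 7.140 in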